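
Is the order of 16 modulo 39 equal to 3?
Powers of 16 mod 39: 16^1≡16, 16^2≡22, 16^3≡1. First k with 16^k≡1 is k=3. Yes, ord_39(16) = 3.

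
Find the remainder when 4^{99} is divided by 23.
By Fermat: 4^{22} ≡ 1 (mod 23). 99 = 4×22 + 11. So 4^{99} ≡ 4^{11} ≡ 1 (mod 23)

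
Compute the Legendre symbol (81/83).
(81/83) = 81^{41} mod 83 = 1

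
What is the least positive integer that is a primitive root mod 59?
g = 2. For each prime q|58: 2^{29}≡58, 2^{2}≡4, none ≡ 1, so ord_59(2) = 58 and 2 is a primitive root.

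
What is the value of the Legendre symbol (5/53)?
(5/53) = 5^{26} mod 53 = -1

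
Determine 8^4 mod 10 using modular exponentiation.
8^{4} = 4096 ≡ 6 (mod 10)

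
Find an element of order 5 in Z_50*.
11 has order 5 mod 50 since 11^{5} ≡ 1 (mod 50) and no smaller power works.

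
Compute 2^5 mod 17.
By repeated squaring (mod 17): 2^{1}≡2, 2^{2}≡4, 2^{4}≡16. Then 2^{5} = 2^{4+1} ≡ 16 × 2 ≡ 15 (mod 17)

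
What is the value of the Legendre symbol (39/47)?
(39/47) = 39^{23} mod 47 = -1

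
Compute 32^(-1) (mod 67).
Since 67 is prime, by Fermat 32^(-1) ≡ 32^{65} ≡ 44 (mod 67). Verify: 32 × 44 = 1408 ≡ 1 (mod 67)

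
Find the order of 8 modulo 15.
Powers of 8 mod 15: 8^1≡8, 8^2≡4, 8^3≡2, 8^4≡1. ord_15(8) = 4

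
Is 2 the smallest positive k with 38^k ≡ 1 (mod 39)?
Powers of 38 mod 39: 38^1≡38, 38^2≡1. First k with 38^k≡1 is k=2. Yes, ord_39(38) = 2.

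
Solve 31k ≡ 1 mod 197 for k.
Since 197 is prime, by Fermat 31^(-1) ≡ 31^{195} ≡ 89 mod 197. Verify: 31 × 89 = 2759 ≡ 1 mod 197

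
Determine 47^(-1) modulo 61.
Since 61 is prime, by Fermat 47^(-1) ≡ 47^{59} ≡ 13 mod 61. Verify: 47 × 13 = 611 ≡ 1 mod 61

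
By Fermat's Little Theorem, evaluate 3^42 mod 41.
By Fermat: 3^{40} ≡ 1 (mod 41). So 3^{42} = 3^{40} · 3^{2} ≡ 3^{2} ≡ 9 (mod 41)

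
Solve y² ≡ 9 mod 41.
The square roots of 9 mod 41 are 38 and 3. Verify: 38² = 1444 ≡ 9 mod 41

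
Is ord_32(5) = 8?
Powers of 5 mod 32: 5^1≡5, 5^2≡25, 5^3≡29, 5^4≡17, 5^5≡21, 5^6≡9, 5^7≡13, 5^8≡1. First k with 5^k≡1 is k=8. Yes, ord_32(5) = 8.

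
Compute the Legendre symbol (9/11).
(9/11) = 9^{5} mod 11 = 1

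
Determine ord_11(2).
Powers of 2 mod 11: 2^1≡2, 2^2≡4, 2^3≡8, 2^4≡5, 2^5≡10, 2^6≡9, 2^7≡7, 2^8≡3, 2^9≡6, 2^10≡1. So the order of 2 is 10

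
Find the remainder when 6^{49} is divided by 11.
By Fermat: 6^{10} ≡ 1 mod 11. 49 = 4×10 + 9. So 6^{49} ≡ 6^{9} ≡ 2 mod 11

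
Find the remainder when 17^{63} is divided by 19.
By Fermat: 17^{18} ≡ 1 mod 19. 63 = 3×18 + 9. So 17^{63} ≡ 17^{9} ≡ 1 mod 19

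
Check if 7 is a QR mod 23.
By Euler's criterion: 7^{11} ≡ 22 (mod 23). Since this equals -1 (≡ 22), 7 is not a QR.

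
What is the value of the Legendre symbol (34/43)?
(34/43) = 34^{21} mod 43 = -1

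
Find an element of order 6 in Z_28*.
19 has order 6 mod 28 since 19^{6} ≡ 1 mod 28 and no smaller power works.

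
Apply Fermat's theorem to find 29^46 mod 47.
By Fermat's Little Theorem, 29^{46} ≡ 1 mod 47 since 47 is prime and gcd(29, 47) = 1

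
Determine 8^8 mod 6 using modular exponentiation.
By repeated squaring (mod 6): 8^{1}≡2, 8^{2}≡4, 8^{4}≡4, 8^{8}≡4. So 8^{8} ≡ 4 (mod 6)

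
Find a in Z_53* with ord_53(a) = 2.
52 has order 2 mod 53 since 52^{2} ≡ 1 mod 53 and no smaller power works.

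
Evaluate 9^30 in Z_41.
By repeated squaring (mod 41): 9^{1}≡9, 9^{2}≡40, 9^{4}≡1, 9^{8}≡1, 9^{16}≡1. Then 9^{30} = 9^{16+8+4+2} ≡ 1 × 1 × 1 × 40 ≡ 40 (mod 41)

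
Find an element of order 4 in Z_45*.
8 has order 4 mod 45 since 8^{4} ≡ 1 mod 45 and no smaller power works.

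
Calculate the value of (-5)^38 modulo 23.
Using Fermat: (-5)^{22} ≡ 1 (mod 23). 38 ≡ 16 (mod 22). So (-5)^{38} ≡ (-5)^{16} ≡ 3 (mod 23)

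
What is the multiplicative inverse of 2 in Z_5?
Since 5 is prime, by Fermat 2^(-1) ≡ 2^{3} ≡ 3 (mod 5). Verify: 2 × 3 = 6 ≡ 1 (mod 5)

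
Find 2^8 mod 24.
By repeated squaring mod 24: 2^{1}≡2, 2^{2}≡4, 2^{4}≡16, 2^{8}≡16. So 2^{8} ≡ 16 mod 24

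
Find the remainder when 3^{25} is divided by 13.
By Fermat: 3^{12} ≡ 1 (mod 13). 25 = 2×12 + 1. So 3^{25} ≡ 3^{1} ≡ 3 (mod 13)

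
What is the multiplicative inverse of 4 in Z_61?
Since 61 is prime, by Fermat 4^(-1) ≡ 4^{59} ≡ 46 (mod 61). Verify: 4 × 46 = 184 ≡ 1 (mod 61)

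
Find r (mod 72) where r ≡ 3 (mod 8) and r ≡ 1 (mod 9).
M = 8 × 9 = 72. M₁ = 9, y₁ ≡ 1 (mod 8). M₂ = 8, y₂ ≡ 8 (mod 9). r = 3×9×1 + 1×8×8 ≡ 19 (mod 72)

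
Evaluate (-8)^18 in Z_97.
By repeated squaring (mod 97): (-8)^{1}≡89, (-8)^{2}≡64, (-8)^{4}≡22, (-8)^{8}≡96, (-8)^{16}≡1. Then (-8)^{18} = (-8)^{16+2} ≡ 1 × 64 ≡ 64 (mod 97)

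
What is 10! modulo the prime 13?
(12)! = (10)! × (11) × (12) ≡ -1 mod 13. So (10)! ≡ -1 × [(12)(11)]^(-1) ≡ 6 mod 13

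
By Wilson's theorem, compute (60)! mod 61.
By Wilson's theorem, (60)! ≡ -1 ≡ 60 mod 61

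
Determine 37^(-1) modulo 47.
Since 47 is prime, by Fermat 37^(-1) ≡ 37^{45} ≡ 14 (mod 47). Verify: 37 × 14 = 518 ≡ 1 (mod 47)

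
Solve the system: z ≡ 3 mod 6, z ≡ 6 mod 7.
M = 6 × 7 = 42. M₁ = 7, y₁ ≡ 1 mod 6. M₂ = 6, y₂ ≡ 6 mod 7. z = 3×7×1 + 6×6×6 ≡ 27 mod 42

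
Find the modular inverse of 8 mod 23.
Since 23 is prime, by Fermat 8^(-1) ≡ 8^{21} ≡ 3 (mod 23). Verify: 8 × 3 = 24 ≡ 1 (mod 23)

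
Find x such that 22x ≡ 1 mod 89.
Since 89 is prime, by Fermat 22^(-1) ≡ 22^{87} ≡ 85 mod 89. Verify: 22 × 85 = 1870 ≡ 1 mod 89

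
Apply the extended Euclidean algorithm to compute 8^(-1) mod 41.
Extended GCD: 8(-5) + 41(1) = 1. So 8^(-1) ≡ -5 ≡ 36 (mod 41). Verify: 8 × 36 = 288 ≡ 1 (mod 41)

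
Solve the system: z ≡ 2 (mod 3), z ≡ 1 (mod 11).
M = 3 × 11 = 33. M₁ = 11, y₁ ≡ 2 (mod 3). M₂ = 3, y₂ ≡ 4 (mod 11). z = 2×11×2 + 1×3×4 ≡ 23 (mod 33)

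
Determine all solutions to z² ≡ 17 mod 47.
The square roots of 17 mod 47 are 8 and 39. Verify: 8² = 64 ≡ 17 mod 47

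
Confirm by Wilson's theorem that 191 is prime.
(190)! mod 191 = 190. Since this equals -1 mod 191, Wilson confirms 191 is prime.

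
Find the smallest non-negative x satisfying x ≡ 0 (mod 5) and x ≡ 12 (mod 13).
M = 5 × 13 = 65. M₁ = 13, y₁ ≡ 2 (mod 5). M₂ = 5, y₂ ≡ 8 (mod 13). x = 0×13×2 + 12×5×8 ≡ 25 (mod 65)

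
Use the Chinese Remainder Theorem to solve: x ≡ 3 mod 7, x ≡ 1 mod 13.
M = 7 × 13 = 91. M₁ = 13, y₁ ≡ 6 mod 7. M₂ = 7, y₂ ≡ 2 mod 13. x = 3×13×6 + 1×7×2 ≡ 66 mod 91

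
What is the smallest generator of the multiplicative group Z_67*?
g = 2. Powers: [2, 4, 8, 16, 32, 64, 61, 55, 43, ...] generates all 66 non-zero residues.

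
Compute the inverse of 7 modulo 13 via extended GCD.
Extended GCD: 7(2) + 13(-1) = 1. So 7^(-1) ≡ 2 (mod 13). Verify: 7 × 2 = 14 ≡ 1 (mod 13)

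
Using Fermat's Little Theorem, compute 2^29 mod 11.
By Fermat: 2^{10} ≡ 1 mod 11. 29 = 2×10 + 9. So 2^{29} ≡ 2^{9} ≡ 6 mod 11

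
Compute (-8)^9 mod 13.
By repeated squaring mod 13: (-8)^{1}≡5, (-8)^{2}≡12, (-8)^{4}≡1, (-8)^{8}≡1. Then (-8)^{9} = (-8)^{8+1} ≡ 1 × 5 ≡ 5 mod 13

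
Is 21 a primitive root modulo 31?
ord_31(21) divides 30. For each prime q|30: 21^{15}≡30, 21^{10}≡5, 21^{6}≡2, none ≡ 1. So 21 has order 30 and is a primitive root mod 31.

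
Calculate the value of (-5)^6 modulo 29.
By repeated squaring mod 29: (-5)^{1}≡24, (-5)^{2}≡25, (-5)^{4}≡16. Then (-5)^{6} = (-5)^{4+2} ≡ 16 × 25 ≡ 23 mod 29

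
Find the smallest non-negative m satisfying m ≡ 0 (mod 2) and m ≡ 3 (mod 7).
M = 2 × 7 = 14. M₁ = 7, y₁ ≡ 1 (mod 2). M₂ = 2, y₂ ≡ 4 (mod 7). m = 0×7×1 + 3×2×4 ≡ 10 (mod 14)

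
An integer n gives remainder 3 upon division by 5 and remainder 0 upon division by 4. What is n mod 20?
M = 5 × 4 = 20. M₁ = 4, y₁ ≡ 4 mod 5. M₂ = 5, y₂ ≡ 1 mod 4. n = 3×4×4 + 0×5×1 ≡ 8 mod 20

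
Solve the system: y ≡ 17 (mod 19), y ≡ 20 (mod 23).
M = 19 × 23 = 437. M₁ = 23, y₁ ≡ 5 (mod 19). M₂ = 19, y₂ ≡ 17 (mod 23). y = 17×23×5 + 20×19×17 ≡ 112 (mod 437)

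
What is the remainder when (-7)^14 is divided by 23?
By repeated squaring (mod 23): (-7)^{1}≡16, (-7)^{2}≡3, (-7)^{4}≡9, (-7)^{8}≡12. Then (-7)^{14} = (-7)^{8+4+2} ≡ 12 × 9 × 3 ≡ 2 (mod 23)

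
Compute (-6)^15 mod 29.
By repeated squaring (mod 29): (-6)^{1}≡23, (-6)^{2}≡7, (-6)^{4}≡20, (-6)^{8}≡23. Then (-6)^{15} = (-6)^{8+4+2+1} ≡ 23 × 20 × 7 × 23 ≡ 23 (mod 29)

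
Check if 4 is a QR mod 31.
By Euler's criterion: 4^{15} ≡ 1 mod 31. Since this equals 1, 4 is a QR.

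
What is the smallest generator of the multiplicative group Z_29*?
g = 2. Powers: [2, 4, 8, 16, 3, 6, ...] generates all 28 non-zero residues.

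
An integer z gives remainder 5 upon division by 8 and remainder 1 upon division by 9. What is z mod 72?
M = 8 × 9 = 72. M₁ = 9, y₁ ≡ 1 mod 8. M₂ = 8, y₂ ≡ 8 mod 9. z = 5×9×1 + 1×8×8 ≡ 37 mod 72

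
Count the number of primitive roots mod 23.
Number of primitive roots mod 23 = φ(p-1) = φ(22) = 10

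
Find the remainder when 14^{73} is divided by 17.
By Fermat: 14^{16} ≡ 1 mod 17. 73 = 4×16 + 9. So 14^{73} ≡ 14^{9} ≡ 3 mod 17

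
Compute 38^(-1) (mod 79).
Since 79 is prime, by Fermat 38^(-1) ≡ 38^{77} ≡ 52 (mod 79). Verify: 38 × 52 = 1976 ≡ 1 (mod 79)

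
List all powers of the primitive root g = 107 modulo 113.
107^1, 107^2, ..., 107^{112} mod 113: [107, 36, 10, 53, 21, 100, 78, 97, 96, 102, 66, 56, 3, 95, 108, 30, 46, 63, 74, 8, 65, 62, 80, 85, 55, 9, 59, 98, 90, 25, 76, 109, 24, 82, 73, 14, 29, 52, 27, 64, 68, 44, 75, 2, 101, 72, 20, 106, 42, 87, 43, 81, 79, 91, 19, 112, 6, 77, 103, 60, 92, 13, 35, 16, 17, 11, 47, 57, 110, 18, 5, 83, 67, 50, 39, 105, 48, 51, 33, 28, 58, 104, 54, 15, 23, 88, 37, 4, 89, 31, 40, 99, 84, 61, 86, 49, 45, 69, 38, 111, 12, 41, 93, 7, 71, 26, 70, 32, 34, 22, 94, 1]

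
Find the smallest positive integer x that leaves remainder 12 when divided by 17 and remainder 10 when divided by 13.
M = 17 × 13 = 221. M₁ = 13, y₁ ≡ 4 (mod 17). M₂ = 17, y₂ ≡ 10 (mod 13). x = 12×13×4 + 10×17×10 ≡ 114 (mod 221)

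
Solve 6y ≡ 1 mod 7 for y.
Since 7 is prime, by Fermat 6^(-1) ≡ 6^{5} ≡ 6 mod 7. Verify: 6 × 6 = 36 ≡ 1 mod 7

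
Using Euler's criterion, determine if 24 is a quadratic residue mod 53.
By Euler's criterion: 24^{26} ≡ 1 (mod 53). Since this equals 1, 24 is a QR.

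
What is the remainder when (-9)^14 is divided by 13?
Using Fermat: (-9)^{12} ≡ 1 mod 13. 14 ≡ 2 mod 12. So (-9)^{14} ≡ (-9)^{2} ≡ 3 mod 13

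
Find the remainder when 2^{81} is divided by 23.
By Fermat: 2^{22} ≡ 1 mod 23. 81 = 3×22 + 15. So 2^{81} ≡ 2^{15} ≡ 16 mod 23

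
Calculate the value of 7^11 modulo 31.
By repeated squaring mod 31: 7^{1}≡7, 7^{2}≡18, 7^{4}≡14, 7^{8}≡10. Then 7^{11} = 7^{8+2+1} ≡ 10 × 18 × 7 ≡ 20 mod 31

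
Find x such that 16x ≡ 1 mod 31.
Since 31 is prime, by Fermat 16^(-1) ≡ 16^{29} ≡ 2 mod 31. Verify: 16 × 2 = 32 ≡ 1 mod 31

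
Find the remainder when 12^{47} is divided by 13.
By Fermat: 12^{12} ≡ 1 mod 13. 47 = 3×12 + 11. So 12^{47} ≡ 12^{11} ≡ 12 mod 13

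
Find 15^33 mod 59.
By repeated squaring mod 59: 15^{1}≡15, 15^{2}≡48, 15^{4}≡3, 15^{8}≡9, 15^{16}≡22, 15^{32}≡12. Then 15^{33} = 15^{32+1} ≡ 12 × 15 ≡ 3 mod 59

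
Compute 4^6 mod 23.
By repeated squaring mod 23: 4^{1}≡4, 4^{2}≡16, 4^{4}≡3. Then 4^{6} = 4^{4+2} ≡ 3 × 16 ≡ 2 mod 23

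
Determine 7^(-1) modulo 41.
Since 41 is prime, by Fermat 7^(-1) ≡ 7^{39} ≡ 6 (mod 41). Verify: 7 × 6 = 42 ≡ 1 (mod 41)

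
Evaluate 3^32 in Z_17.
Using Fermat: 3^{16} ≡ 1 (mod 17). 32 ≡ 0 (mod 16). So 3^{32} ≡ 3^{0} ≡ 1 (mod 17)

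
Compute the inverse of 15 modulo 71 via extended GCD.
Extended GCD: 15(19) + 71(-4) = 1. So 15^(-1) ≡ 19 mod 71. Verify: 15 × 19 = 285 ≡ 1 mod 71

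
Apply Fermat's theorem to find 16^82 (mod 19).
By Fermat: 16^{18} ≡ 1 (mod 19). 82 = 4×18 + 10. So 16^{82} ≡ 16^{10} ≡ 16 (mod 19)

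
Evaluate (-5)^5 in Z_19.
By repeated squaring (mod 19): (-5)^{1}≡14, (-5)^{2}≡6, (-5)^{4}≡17. Then (-5)^{5} = (-5)^{4+1} ≡ 17 × 14 ≡ 10 (mod 19)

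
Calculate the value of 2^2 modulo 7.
2^{2} = 4 ≡ 4 mod 7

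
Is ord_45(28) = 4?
Powers of 28 mod 45: 28^1≡28, 28^2≡19, 28^3≡37, 28^4≡1. First k with 28^k≡1 is k=4. Yes, ord_45(28) = 4.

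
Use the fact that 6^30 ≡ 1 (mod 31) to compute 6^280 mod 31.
By Fermat: 6^{30} ≡ 1 (mod 31). 280 ≡ 10 (mod 30). So 6^{280} ≡ 6^{10} ≡ 25 (mod 31)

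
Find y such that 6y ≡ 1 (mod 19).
Since 19 is prime, by Fermat 6^(-1) ≡ 6^{17} ≡ 16 (mod 19). Verify: 6 × 16 = 96 ≡ 1 (mod 19)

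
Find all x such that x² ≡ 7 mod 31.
The square roots of 7 mod 31 are 10 and 21. Verify: 10² = 100 ≡ 7 mod 31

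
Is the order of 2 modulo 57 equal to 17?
Powers of 2 mod 57: 2^1≡2, 2^2≡4, 2^3≡8, 2^4≡16, 2^5≡32, 2^6≡7, 2^7≡14, 2^8≡28, 2^9≡56, 2^10≡55, 2^11≡53, 2^12≡49, 2^13≡41, 2^14≡25, 2^15≡50, 2^16≡43, 2^17≡29, 2^18≡1. 2^17≡29≢1, so ord ≠ 17. No, the actual order is 18.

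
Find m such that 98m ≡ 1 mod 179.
Since 179 is prime, by Fermat 98^(-1) ≡ 98^{177} ≡ 137 mod 179. Verify: 98 × 137 = 13426 ≡ 1 mod 179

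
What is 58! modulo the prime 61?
(60)! = (58)! × (59) × (60) ≡ -1 (mod 61). So (58)! ≡ -1 × [(60)(59)]^(-1) ≡ 30 (mod 61)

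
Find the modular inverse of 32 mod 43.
Since 43 is prime, by Fermat 32^(-1) ≡ 32^{41} ≡ 39 mod 43. Verify: 32 × 39 = 1248 ≡ 1 mod 43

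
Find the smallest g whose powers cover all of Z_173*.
g = 2. For each prime q|172: 2^{86}≡172, 2^{4}≡16, none ≡ 1, so ord_173(2) = 172 and 2 is a primitive root.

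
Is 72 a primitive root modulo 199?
72^{99} ≡ 1 mod 199 and 99 < 198, so ord_199(72) = 99 ≠ 198 and 72 is not a primitive root.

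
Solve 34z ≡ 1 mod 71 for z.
Since 71 is prime, by Fermat 34^(-1) ≡ 34^{69} ≡ 23 mod 71. Verify: 34 × 23 = 782 ≡ 1 mod 71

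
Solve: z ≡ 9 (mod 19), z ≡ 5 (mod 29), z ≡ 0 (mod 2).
M = 19 × 29 × 2 = 1102. M₁ = 58, y₁ ≡ 1 (mod 19). M₂ = 38, y₂ ≡ 13 (mod 29). M₃ = 551, y₃ ≡ 1 (mod 2). z = 9×58×1 + 5×38×13 + 0×551×1 ≡ 788 (mod 1102)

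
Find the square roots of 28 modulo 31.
The square roots of 28 mod 31 are 20 and 11. Verify: 20² = 400 ≡ 28 (mod 31)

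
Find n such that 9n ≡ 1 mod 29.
Since 29 is prime, by Fermat 9^(-1) ≡ 9^{27} ≡ 13 mod 29. Verify: 9 × 13 = 117 ≡ 1 mod 29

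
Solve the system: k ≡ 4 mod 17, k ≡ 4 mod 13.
M = 17 × 13 = 221. M₁ = 13, y₁ ≡ 4 mod 17. M₂ = 17, y₂ ≡ 10 mod 13. k = 4×13×4 + 4×17×10 ≡ 4 mod 221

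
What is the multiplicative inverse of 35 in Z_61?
Since 61 is prime, by Fermat 35^(-1) ≡ 35^{59} ≡ 7 mod 61. Verify: 35 × 7 = 245 ≡ 1 mod 61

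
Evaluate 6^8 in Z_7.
Using Fermat: 6^{6} ≡ 1 (mod 7). 8 ≡ 2 (mod 6). So 6^{8} ≡ 6^{2} ≡ 1 (mod 7)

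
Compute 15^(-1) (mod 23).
Since 23 is prime, by Fermat 15^(-1) ≡ 15^{21} ≡ 20 (mod 23). Verify: 15 × 20 = 300 ≡ 1 (mod 23)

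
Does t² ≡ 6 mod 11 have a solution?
By Euler's criterion: 6^{5} ≡ 10 mod 11. Since this equals -1 (≡ 10), 6 is not a QR.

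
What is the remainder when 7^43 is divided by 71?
By repeated squaring (mod 71): 7^{1}≡7, 7^{2}≡49, 7^{4}≡58, 7^{8}≡27, 7^{16}≡19, 7^{32}≡6. Then 7^{43} = 7^{32+8+2+1} ≡ 6 × 27 × 49 × 7 ≡ 44 (mod 71)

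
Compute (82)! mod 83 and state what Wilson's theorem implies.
(82)! mod 83 = 82. Since this equals -1 mod 83, Wilson confirms 83 is prime.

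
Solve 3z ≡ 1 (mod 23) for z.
Since 23 is prime, by Fermat 3^(-1) ≡ 3^{21} ≡ 8 (mod 23). Verify: 3 × 8 = 24 ≡ 1 (mod 23)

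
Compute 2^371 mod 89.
Using Fermat: 2^{88} ≡ 1 mod 89. 371 ≡ 19 mod 88. So 2^{371} ≡ 2^{19} ≡ 78 mod 89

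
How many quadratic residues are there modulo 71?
For prime 71, there are (p-1)/2 = (71-1)/2 = 35 quadratic residues (excluding 0).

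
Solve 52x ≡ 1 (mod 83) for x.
Since 83 is prime, by Fermat 52^(-1) ≡ 52^{81} ≡ 8 (mod 83). Verify: 52 × 8 = 416 ≡ 1 (mod 83)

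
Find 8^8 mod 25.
By repeated squaring mod 25: 8^{1}≡8, 8^{2}≡14, 8^{4}≡21, 8^{8}≡16. So 8^{8} ≡ 16 mod 25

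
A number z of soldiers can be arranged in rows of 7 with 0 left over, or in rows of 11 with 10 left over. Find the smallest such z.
M = 7 × 11 = 77. M₁ = 11, y₁ ≡ 2 (mod 7). M₂ = 7, y₂ ≡ 8 (mod 11). z = 0×11×2 + 10×7×8 ≡ 21 (mod 77)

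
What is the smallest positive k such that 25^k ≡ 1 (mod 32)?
Powers of 25 mod 32: 25^1≡25, 25^2≡17, 25^3≡9, 25^4≡1. Order = 4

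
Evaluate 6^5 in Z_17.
By repeated squaring (mod 17): 6^{1}≡6, 6^{2}≡2, 6^{4}≡4. Then 6^{5} = 6^{4+1} ≡ 4 × 6 ≡ 7 (mod 17)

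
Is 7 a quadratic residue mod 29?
By Euler's criterion: 7^{14} ≡ 1 mod 29. Since this equals 1, 7 is a QR.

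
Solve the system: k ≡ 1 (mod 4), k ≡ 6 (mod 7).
M = 4 × 7 = 28. M₁ = 7, y₁ ≡ 3 (mod 4). M₂ = 4, y₂ ≡ 2 (mod 7). k = 1×7×3 + 6×4×2 ≡ 13 (mod 28)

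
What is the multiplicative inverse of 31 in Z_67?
Since 67 is prime, by Fermat 31^(-1) ≡ 31^{65} ≡ 13 mod 67. Verify: 31 × 13 = 403 ≡ 1 mod 67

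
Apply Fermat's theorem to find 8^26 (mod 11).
By Fermat: 8^{10} ≡ 1 (mod 11). 26 = 2×10 + 6. So 8^{26} ≡ 8^{6} ≡ 3 (mod 11)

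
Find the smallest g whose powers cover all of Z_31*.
g = 3. For each prime q|30: 3^{15}≡30, 3^{10}≡25, 3^{6}≡16, none ≡ 1, so ord_31(3) = 30 and 3 is a primitive root.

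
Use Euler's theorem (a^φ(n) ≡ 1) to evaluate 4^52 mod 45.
By Euler: 4^{24} ≡ 1 (mod 45) since gcd(4, 45) = 1. 52 = 2×24 + 4. So 4^{52} ≡ 4^{4} ≡ 31 (mod 45)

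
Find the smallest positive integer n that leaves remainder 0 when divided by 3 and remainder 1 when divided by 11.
M = 3 × 11 = 33. M₁ = 11, y₁ ≡ 2 (mod 3). M₂ = 3, y₂ ≡ 4 (mod 11). n = 0×11×2 + 1×3×4 ≡ 12 (mod 33)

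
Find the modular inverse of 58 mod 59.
Since 59 is prime, by Fermat 58^(-1) ≡ 58^{57} ≡ 58 (mod 59). Verify: 58 × 58 = 3364 ≡ 1 (mod 59)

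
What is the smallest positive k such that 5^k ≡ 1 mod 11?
Powers of 5 mod 11: 5^1≡5, 5^2≡3, 5^3≡4, 5^4≡9, 5^5≡1. ord_11(5) = 5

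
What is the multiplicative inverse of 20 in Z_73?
Since 73 is prime, by Fermat 20^(-1) ≡ 20^{71} ≡ 11 mod 73. Verify: 20 × 11 = 220 ≡ 1 mod 73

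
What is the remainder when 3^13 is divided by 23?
By repeated squaring mod 23: 3^{1}≡3, 3^{2}≡9, 3^{4}≡12, 3^{8}≡6. Then 3^{13} = 3^{8+4+1} ≡ 6 × 12 × 3 ≡ 9 mod 23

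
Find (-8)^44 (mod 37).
Using Fermat: (-8)^{36} ≡ 1 (mod 37). 44 ≡ 8 (mod 36). So (-8)^{44} ≡ (-8)^{8} ≡ 10 (mod 37)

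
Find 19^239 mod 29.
Using Fermat: 19^{28} ≡ 1 mod 29. 239 ≡ 15 mod 28. So 19^{239} ≡ 19^{15} ≡ 10 mod 29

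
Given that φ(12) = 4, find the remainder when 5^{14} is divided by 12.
By Euler: 5^{4} ≡ 1 (mod 12) since gcd(5, 12) = 1. 14 = 3×4 + 2. So 5^{14} ≡ 5^{2} ≡ 1 (mod 12)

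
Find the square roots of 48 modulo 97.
The square roots of 48 mod 97 are 57 and 40. Verify: 57² = 3249 ≡ 48 (mod 97)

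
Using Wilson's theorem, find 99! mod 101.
(100)! = (99)! × (100) ≡ -1 mod 101. So (99)! ≡ -1 × (100)^(-1) ≡ (-1)×(-1) = 1 mod 101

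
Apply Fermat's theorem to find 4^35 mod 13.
By Fermat: 4^{12} ≡ 1 mod 13. 35 = 2×12 + 11. So 4^{35} ≡ 4^{11} ≡ 10 mod 13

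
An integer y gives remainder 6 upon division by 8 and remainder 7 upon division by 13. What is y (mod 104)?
M = 8 × 13 = 104. M₁ = 13, y₁ ≡ 5 (mod 8). M₂ = 8, y₂ ≡ 5 (mod 13). y = 6×13×5 + 7×8×5 ≡ 46 (mod 104)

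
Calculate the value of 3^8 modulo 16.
By repeated squaring mod 16: 3^{1}≡3, 3^{2}≡9, 3^{4}≡1, 3^{8}≡1. So 3^{8} ≡ 1 mod 16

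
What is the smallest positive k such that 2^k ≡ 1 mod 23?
Powers of 2 mod 23: 2^1≡2, 2^2≡4, 2^3≡8, 2^4≡16, 2^5≡9, 2^6≡18, 2^7≡13, 2^8≡3, 2^9≡6, 2^10≡12, 2^11≡1. Order = 11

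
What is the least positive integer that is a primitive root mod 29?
g = 2. Powers: [2, 4, 8, 16, 3, 6, 12, ...] generates all 28 non-zero residues.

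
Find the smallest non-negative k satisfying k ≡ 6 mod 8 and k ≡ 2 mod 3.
M = 8 × 3 = 24. M₁ = 3, y₁ ≡ 3 mod 8. M₂ = 8, y₂ ≡ 2 mod 3. k = 6×3×3 + 2×8×2 ≡ 14 mod 24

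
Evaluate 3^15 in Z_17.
By repeated squaring mod 17: 3^{1}≡3, 3^{2}≡9, 3^{4}≡13, 3^{8}≡16. Then 3^{15} = 3^{8+4+2+1} ≡ 16 × 13 × 9 × 3 ≡ 6 mod 17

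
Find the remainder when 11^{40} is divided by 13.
By Fermat: 11^{12} ≡ 1 mod 13. 40 = 3×12 + 4. So 11^{40} ≡ 11^{4} ≡ 3 mod 13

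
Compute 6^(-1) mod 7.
Since 7 is prime, by Fermat 6^(-1) ≡ 6^{5} ≡ 6 mod 7. Verify: 6 × 6 = 36 ≡ 1 mod 7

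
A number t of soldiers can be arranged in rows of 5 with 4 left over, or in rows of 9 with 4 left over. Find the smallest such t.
M = 5 × 9 = 45. M₁ = 9, y₁ ≡ 4 (mod 5). M₂ = 5, y₂ ≡ 2 (mod 9). t = 4×9×4 + 4×5×2 ≡ 4 (mod 45)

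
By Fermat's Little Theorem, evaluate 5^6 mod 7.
By Fermat's Little Theorem, 5^{6} ≡ 1 (mod 7) since 7 is prime and gcd(5, 7) = 1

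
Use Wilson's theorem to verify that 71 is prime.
(70)! mod 71 = 70. Since this equals -1 (mod 71), Wilson confirms 71 is prime.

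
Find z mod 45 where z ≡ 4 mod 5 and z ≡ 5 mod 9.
M = 5 × 9 = 45. M₁ = 9, y₁ ≡ 4 mod 5. M₂ = 5, y₂ ≡ 2 mod 9. z = 4×9×4 + 5×5×2 ≡ 14 mod 45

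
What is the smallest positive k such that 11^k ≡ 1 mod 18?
Powers of 11 mod 18: 11^1≡11, 11^2≡13, 11^3≡17, 11^4≡7, 11^5≡5, 11^6≡1. So the order of 11 is 6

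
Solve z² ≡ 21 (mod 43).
The square roots of 21 mod 43 are 35 and 8. Verify: 35² = 1225 ≡ 21 (mod 43)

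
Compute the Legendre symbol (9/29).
(9/29) = 9^{14} mod 29 = 1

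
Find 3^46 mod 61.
By repeated squaring mod 61: 3^{1}≡3, 3^{2}≡9, 3^{4}≡20, 3^{8}≡34, 3^{16}≡58, 3^{32}≡9. Then 3^{46} = 3^{32+8+4+2} ≡ 9 × 34 × 20 × 9 ≡ 58 mod 61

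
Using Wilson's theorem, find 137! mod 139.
(138)! = (137)! × (138) ≡ -1 mod 139. So (137)! ≡ -1 × (138)^(-1) ≡ (-1)×(-1) = 1 mod 139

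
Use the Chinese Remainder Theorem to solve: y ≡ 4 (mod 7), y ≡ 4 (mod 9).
M = 7 × 9 = 63. M₁ = 9, y₁ ≡ 4 (mod 7). M₂ = 7, y₂ ≡ 4 (mod 9). y = 4×9×4 + 4×7×4 ≡ 4 (mod 63)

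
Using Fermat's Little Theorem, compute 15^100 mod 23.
By Fermat: 15^{22} ≡ 1 (mod 23). 100 = 4×22 + 12. So 15^{100} ≡ 15^{12} ≡ 8 (mod 23)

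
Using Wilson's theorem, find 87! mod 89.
(88)! = (87)! × (88) ≡ -1 (mod 89). So (87)! ≡ -1 × (88)^(-1) ≡ (-1)×(-1) = 1 (mod 89)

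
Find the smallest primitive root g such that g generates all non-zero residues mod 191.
g = 19. For each prime q|190: 19^{95}≡190, 19^{38}≡39, 19^{10}≡52, none ≡ 1, so ord_191(19) = 190 and 19 is a primitive root.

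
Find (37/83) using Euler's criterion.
(37/83) = 37^{41} mod 83 = 1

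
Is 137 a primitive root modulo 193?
137^{96} ≡ 1 (mod 193) and 96 < 192, so ord_193(137) = 96 ≠ 192 and 137 is not a primitive root.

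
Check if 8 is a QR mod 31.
By Euler's criterion: 8^{15} ≡ 1 (mod 31). Since this equals 1, 8 is a QR.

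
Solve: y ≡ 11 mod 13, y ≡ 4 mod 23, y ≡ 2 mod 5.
M = 13 × 23 × 5 = 1495. M₁ = 115, y₁ ≡ 6 mod 13. M₂ = 65, y₂ ≡ 17 mod 23. M₃ = 299, y₃ ≡ 4 mod 5. y = 11×115×6 + 4×65×17 + 2×299×4 ≡ 947 mod 1495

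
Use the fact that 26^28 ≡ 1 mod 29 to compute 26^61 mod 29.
By Fermat: 26^{28} ≡ 1 mod 29. 61 = 2×28 + 5. So 26^{61} ≡ 26^{5} ≡ 18 mod 29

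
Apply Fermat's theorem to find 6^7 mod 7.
By Fermat: 6^{6} ≡ 1 mod 7. So 6^{7} = 6^{6} · 6^{1} ≡ 6^{1} ≡ 6 mod 7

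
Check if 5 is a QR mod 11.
By Euler's criterion: 5^{5} ≡ 1 mod 11. Since this equals 1, 5 is a QR.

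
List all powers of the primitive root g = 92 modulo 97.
92^1, 92^2, ..., 92^{96} mod 97: [92, 25, 69, 43, 76, 8, 57, 6, 67, 53, 26, 64, 68, 48, 51, 36, 14, 27, 59, 93, 20, 94, 15, 22, 84, 65, 63, 73, 23, 79, 90, 35, 19, 2, 87, 50, 41, 86, 55, 16, 17, 12, 37, 9, 52, 31, 39, 96, 5, 72, 28, 54, 21, 89, 40, 91, 30, 44, 71, 33, 29, 49, 46, 61, 83, 70, 38, 4, 77, 3, 82, 75, 13, 32, 34, 24, 74, 18, 7, 62, 78, 95, 10, 47, 56, 11, 42, 81, 80, 85, 60, 88, 45, 66, 58, 1]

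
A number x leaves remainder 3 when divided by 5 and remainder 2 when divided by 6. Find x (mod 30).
M = 5 × 6 = 30. M₁ = 6, y₁ ≡ 1 (mod 5). M₂ = 5, y₂ ≡ 5 (mod 6). x = 3×6×1 + 2×5×5 ≡ 8 (mod 30)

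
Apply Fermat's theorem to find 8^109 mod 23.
By Fermat: 8^{22} ≡ 1 mod 23. 109 = 4×22 + 21. So 8^{109} ≡ 8^{21} ≡ 3 mod 23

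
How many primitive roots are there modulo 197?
There are φ(197-1) = φ(196) = 84 primitive roots modulo 197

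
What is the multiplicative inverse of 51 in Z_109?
Since 109 is prime, by Fermat 51^(-1) ≡ 51^{107} ≡ 62 (mod 109). Verify: 51 × 62 = 3162 ≡ 1 (mod 109)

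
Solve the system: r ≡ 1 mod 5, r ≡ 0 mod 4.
M = 5 × 4 = 20. M₁ = 4, y₁ ≡ 4 mod 5. M₂ = 5, y₂ ≡ 1 mod 4. r = 1×4×4 + 0×5×1 ≡ 16 mod 20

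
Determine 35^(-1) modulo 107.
Since 107 is prime, by Fermat 35^(-1) ≡ 35^{105} ≡ 52 mod 107. Verify: 35 × 52 = 1820 ≡ 1 mod 107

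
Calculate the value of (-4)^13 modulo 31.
By repeated squaring mod 31: (-4)^{1}≡27, (-4)^{2}≡16, (-4)^{4}≡8, (-4)^{8}≡2. Then (-4)^{13} = (-4)^{8+4+1} ≡ 2 × 8 × 27 ≡ 29 mod 31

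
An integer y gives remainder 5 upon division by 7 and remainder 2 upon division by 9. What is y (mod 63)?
M = 7 × 9 = 63. M₁ = 9, y₁ ≡ 4 (mod 7). M₂ = 7, y₂ ≡ 4 (mod 9). y = 5×9×4 + 2×7×4 ≡ 47 (mod 63)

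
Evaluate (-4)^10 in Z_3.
Using Fermat: (-4)^{2} ≡ 1 mod 3. 10 ≡ 0 mod 2. So (-4)^{10} ≡ (-4)^{0} ≡ 1 mod 3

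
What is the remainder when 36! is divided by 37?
By Wilson's theorem, (36)! ≡ -1 ≡ 36 mod 37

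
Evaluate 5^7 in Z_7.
Using Fermat: 5^{6} ≡ 1 mod 7. 7 ≡ 1 mod 6. So 5^{7} ≡ 5^{1} ≡ 5 mod 7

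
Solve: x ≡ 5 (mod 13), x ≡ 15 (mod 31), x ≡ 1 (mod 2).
M = 13 × 31 × 2 = 806. M₁ = 62, y₁ ≡ 4 (mod 13). M₂ = 26, y₂ ≡ 6 (mod 31). M₃ = 403, y₃ ≡ 1 (mod 2). x = 5×62×4 + 15×26×6 + 1×403×1 ≡ 759 (mod 806)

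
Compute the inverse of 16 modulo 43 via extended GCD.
Extended GCD: 16(-8) + 43(3) = 1. So 16^(-1) ≡ -8 ≡ 35 (mod 43). Verify: 16 × 35 = 560 ≡ 1 (mod 43)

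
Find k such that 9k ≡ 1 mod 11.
Since 11 is prime, by Fermat 9^(-1) ≡ 9^{9} ≡ 5 mod 11. Verify: 9 × 5 = 45 ≡ 1 mod 11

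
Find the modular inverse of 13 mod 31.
Since 31 is prime, by Fermat 13^(-1) ≡ 13^{29} ≡ 12 mod 31. Verify: 13 × 12 = 156 ≡ 1 mod 31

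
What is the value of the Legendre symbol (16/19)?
(16/19) = 16^{9} mod 19 = 1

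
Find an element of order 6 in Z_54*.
17 has order 6 mod 54 since 17^{6} ≡ 1 (mod 54) and no smaller power works.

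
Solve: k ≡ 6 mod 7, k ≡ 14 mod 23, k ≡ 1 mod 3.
M = 7 × 23 × 3 = 483. M₁ = 69, y₁ ≡ 6 mod 7. M₂ = 21, y₂ ≡ 11 mod 23. M₃ = 161, y₃ ≡ 2 mod 3. k = 6×69×6 + 14×21×11 + 1×161×2 ≡ 244 mod 483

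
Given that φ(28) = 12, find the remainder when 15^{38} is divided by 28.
By Euler: 15^{12} ≡ 1 (mod 28) since gcd(15, 28) = 1. 38 = 3×12 + 2. So 15^{38} ≡ 15^{2} ≡ 1 (mod 28)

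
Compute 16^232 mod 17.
Using Fermat: 16^{16} ≡ 1 (mod 17). 232 ≡ 8 (mod 16). So 16^{232} ≡ 16^{8} ≡ 1 (mod 17)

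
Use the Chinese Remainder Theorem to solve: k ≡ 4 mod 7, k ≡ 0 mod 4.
M = 7 × 4 = 28. M₁ = 4, y₁ ≡ 2 mod 7. M₂ = 7, y₂ ≡ 3 mod 4. k = 4×4×2 + 0×7×3 ≡ 4 mod 28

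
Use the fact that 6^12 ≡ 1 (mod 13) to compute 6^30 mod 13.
By Fermat: 6^{12} ≡ 1 (mod 13). 30 = 2×12 + 6. So 6^{30} ≡ 6^{6} ≡ 12 (mod 13)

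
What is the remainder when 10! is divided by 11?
By Wilson's theorem, (10)! ≡ -1 ≡ 10 mod 11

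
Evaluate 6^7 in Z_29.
By repeated squaring mod 29: 6^{1}≡6, 6^{2}≡7, 6^{4}≡20. Then 6^{7} = 6^{4+2+1} ≡ 20 × 7 × 6 ≡ 28 mod 29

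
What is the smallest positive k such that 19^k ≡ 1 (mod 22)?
Powers of 19 mod 22: 19^1≡19, 19^2≡9, 19^3≡17, 19^4≡15, 19^5≡21, 19^6≡3, 19^7≡13, 19^8≡5, 19^9≡7, 19^10≡1. Order = 10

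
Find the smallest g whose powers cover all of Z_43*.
g = 3. Powers: [3, 9, 27, 38, 28, 41, 37, ...] generates all 42 non-zero residues.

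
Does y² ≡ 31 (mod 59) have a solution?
By Euler's criterion: 31^{29} ≡ 58 (mod 59). Since this equals -1 (≡ 58), 31 is not a QR.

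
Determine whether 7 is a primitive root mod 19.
7^{3} ≡ 1 (mod 19) and 3 < 18, so ord_19(7) = 3 ≠ 18 and 7 is not a primitive root.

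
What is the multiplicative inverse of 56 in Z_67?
Since 67 is prime, by Fermat 56^(-1) ≡ 56^{65} ≡ 6 mod 67. Verify: 56 × 6 = 336 ≡ 1 mod 67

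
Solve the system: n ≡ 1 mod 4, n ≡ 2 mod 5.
M = 4 × 5 = 20. M₁ = 5, y₁ ≡ 1 mod 4. M₂ = 4, y₂ ≡ 4 mod 5. n = 1×5×1 + 2×4×4 ≡ 17 mod 20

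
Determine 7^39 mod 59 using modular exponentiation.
By repeated squaring mod 59: 7^{1}≡7, 7^{2}≡49, 7^{4}≡41, 7^{8}≡29, 7^{16}≡15, 7^{32}≡48. Then 7^{39} = 7^{32+4+2+1} ≡ 48 × 41 × 49 × 7 ≡ 5 mod 59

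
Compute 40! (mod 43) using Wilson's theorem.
(42)! = (40)! × (41) × (42) ≡ -1 (mod 43). So (40)! ≡ -1 × [(42)(41)]^(-1) ≡ 21 (mod 43)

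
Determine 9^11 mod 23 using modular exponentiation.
By repeated squaring mod 23: 9^{1}≡9, 9^{2}≡12, 9^{4}≡6, 9^{8}≡13. Then 9^{11} = 9^{8+2+1} ≡ 13 × 12 × 9 ≡ 1 mod 23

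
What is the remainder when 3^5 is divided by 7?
By repeated squaring (mod 7): 3^{1}≡3, 3^{2}≡2, 3^{4}≡4. Then 3^{5} = 3^{4+1} ≡ 4 × 3 ≡ 5 (mod 7)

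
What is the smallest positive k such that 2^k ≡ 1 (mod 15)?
Powers of 2 mod 15: 2^1≡2, 2^2≡4, 2^3≡8, 2^4≡1. So the order of 2 is 4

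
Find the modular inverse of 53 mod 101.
Since 101 is prime, by Fermat 53^(-1) ≡ 53^{99} ≡ 61 mod 101. Verify: 53 × 61 = 3233 ≡ 1 mod 101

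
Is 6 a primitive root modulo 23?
6^{11} ≡ 1 (mod 23) and 11 < 22, so ord_23(6) = 11 ≠ 22 and 6 is not a primitive root.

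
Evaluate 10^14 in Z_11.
Using Fermat: 10^{10} ≡ 1 mod 11. 14 ≡ 4 mod 10. So 10^{14} ≡ 10^{4} ≡ 1 mod 11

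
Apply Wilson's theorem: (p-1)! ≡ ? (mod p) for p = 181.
By Wilson's theorem, (180)! ≡ -1 ≡ 180 mod 181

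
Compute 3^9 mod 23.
By repeated squaring mod 23: 3^{1}≡3, 3^{2}≡9, 3^{4}≡12, 3^{8}≡6. Then 3^{9} = 3^{8+1} ≡ 6 × 3 ≡ 18 mod 23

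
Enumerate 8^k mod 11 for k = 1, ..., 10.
8^1, 8^2, ..., 8^{10} mod 11: [8, 9, 6, 4, 10, 3, 2, 5, 7, 1]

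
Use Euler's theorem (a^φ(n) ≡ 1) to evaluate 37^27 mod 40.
By Euler: 37^{16} ≡ 1 mod 40 since gcd(37, 40) = 1. 27 = 1×16 + 11. So 37^{27} ≡ 37^{11} ≡ 13 mod 40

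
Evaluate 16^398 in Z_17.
Using Fermat: 16^{16} ≡ 1 (mod 17). 398 ≡ 14 (mod 16). So 16^{398} ≡ 16^{14} ≡ 1 (mod 17)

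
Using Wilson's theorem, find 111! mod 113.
(112)! = (111)! × (112) ≡ -1 mod 113. So (111)! ≡ -1 × (112)^(-1) ≡ (-1)×(-1) = 1 mod 113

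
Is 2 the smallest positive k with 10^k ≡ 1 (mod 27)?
Powers of 10 mod 27: 10^1≡10, 10^2≡19, 10^3≡1. 10^2≡19≢1, so ord ≠ 2. No, the actual order is 3.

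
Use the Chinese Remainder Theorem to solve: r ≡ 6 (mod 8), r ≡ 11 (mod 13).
M = 8 × 13 = 104. M₁ = 13, y₁ ≡ 5 (mod 8). M₂ = 8, y₂ ≡ 5 (mod 13). r = 6×13×5 + 11×8×5 ≡ 102 (mod 104)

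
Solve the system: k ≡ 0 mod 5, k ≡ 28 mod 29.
M = 5 × 29 = 145. M₁ = 29, y₁ ≡ 4 mod 5. M₂ = 5, y₂ ≡ 6 mod 29. k = 0×29×4 + 28×5×6 ≡ 115 mod 145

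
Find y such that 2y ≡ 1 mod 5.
Since 5 is prime, by Fermat 2^(-1) ≡ 2^{3} ≡ 3 mod 5. Verify: 2 × 3 = 6 ≡ 1 mod 5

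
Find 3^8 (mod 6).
By repeated squaring (mod 6): 3^{1}≡3, 3^{2}≡3, 3^{4}≡3, 3^{8}≡3. So 3^{8} ≡ 3 (mod 6)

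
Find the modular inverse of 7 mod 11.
Since 11 is prime, by Fermat 7^(-1) ≡ 7^{9} ≡ 8 mod 11. Verify: 7 × 8 = 56 ≡ 1 mod 11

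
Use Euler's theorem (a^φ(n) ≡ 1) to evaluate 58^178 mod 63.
By Euler: 58^{36} ≡ 1 mod 63 since gcd(58, 63) = 1. 178 = 4×36 + 34. So 58^{178} ≡ 58^{34} ≡ 58 mod 63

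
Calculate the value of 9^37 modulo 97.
By repeated squaring (mod 97): 9^{1}≡9, 9^{2}≡81, 9^{4}≡62, 9^{8}≡61, 9^{16}≡35, 9^{32}≡61. Then 9^{37} = 9^{32+4+1} ≡ 61 × 62 × 9 ≡ 88 (mod 97)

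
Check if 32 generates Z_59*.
ord_59(32) divides 58. For each prime q|58: 32^{29}≡58, 32^{2}≡21, none ≡ 1. So 32 has order 58 and is a primitive root mod 59.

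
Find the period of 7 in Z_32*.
Powers of 7 mod 32: 7^1≡7, 7^2≡17, 7^3≡23, 7^4≡1. ord_32(7) = 4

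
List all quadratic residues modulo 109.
QRs mod 109: {1, 3, 4, 5, 7, 9, 12, 15, 16, 20, 21, 22, 25, 26, 27, 28, 29, 31, 34, 35, 36, 38, 43, 45, 46, 48, 49, 60, 61, 63, 64, 66, 71, 73, 74, 75, 78, 80, 81, 82, 83, 84, 87, 88, 89, 93, 94, 97, 100, 102, 104, 105, 106, 108}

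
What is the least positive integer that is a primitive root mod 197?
g = 2. Powers: [2, 4, 8, 16, 32, 64, 128, 59, ...] generates all 196 non-zero residues.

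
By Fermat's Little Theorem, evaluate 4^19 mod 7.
By Fermat: 4^{6} ≡ 1 mod 7. 19 = 3×6 + 1. So 4^{19} ≡ 4^{1} ≡ 4 mod 7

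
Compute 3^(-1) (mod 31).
Since 31 is prime, by Fermat 3^(-1) ≡ 3^{29} ≡ 21 (mod 31). Verify: 3 × 21 = 63 ≡ 1 (mod 31)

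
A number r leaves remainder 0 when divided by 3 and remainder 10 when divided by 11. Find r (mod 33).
M = 3 × 11 = 33. M₁ = 11, y₁ ≡ 2 (mod 3). M₂ = 3, y₂ ≡ 4 (mod 11). r = 0×11×2 + 10×3×4 ≡ 21 (mod 33)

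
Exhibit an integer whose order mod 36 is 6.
11 has order 6 mod 36 since 11^{6} ≡ 1 (mod 36) and no smaller power works.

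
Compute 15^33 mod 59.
By repeated squaring (mod 59): 15^{1}≡15, 15^{2}≡48, 15^{4}≡3, 15^{8}≡9, 15^{16}≡22, 15^{32}≡12. Then 15^{33} = 15^{32+1} ≡ 12 × 15 ≡ 3 (mod 59)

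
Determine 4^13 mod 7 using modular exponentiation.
Using Fermat: 4^{6} ≡ 1 mod 7. 13 ≡ 1 mod 6. So 4^{13} ≡ 4^{1} ≡ 4 mod 7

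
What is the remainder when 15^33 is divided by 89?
By repeated squaring mod 89: 15^{1}≡15, 15^{2}≡47, 15^{4}≡73, 15^{8}≡78, 15^{16}≡32, 15^{32}≡45. Then 15^{33} = 15^{32+1} ≡ 45 × 15 ≡ 52 mod 89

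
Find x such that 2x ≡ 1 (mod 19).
Since 19 is prime, by Fermat 2^(-1) ≡ 2^{17} ≡ 10 (mod 19). Verify: 2 × 10 = 20 ≡ 1 (mod 19)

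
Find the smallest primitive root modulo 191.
g = 19. For each prime q|190: 19^{95}≡190, 19^{38}≡39, 19^{10}≡52, none ≡ 1, so ord_191(19) = 190 and 19 is a primitive root.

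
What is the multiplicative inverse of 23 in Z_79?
Since 79 is prime, by Fermat 23^(-1) ≡ 23^{77} ≡ 55 (mod 79). Verify: 23 × 55 = 1265 ≡ 1 (mod 79)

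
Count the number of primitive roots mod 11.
There are φ(11-1) = φ(10) = 4 primitive roots modulo 11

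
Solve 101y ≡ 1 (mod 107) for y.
Since 107 is prime, by Fermat 101^(-1) ≡ 101^{105} ≡ 89 (mod 107). Verify: 101 × 89 = 8989 ≡ 1 (mod 107)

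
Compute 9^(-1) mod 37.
Since 37 is prime, by Fermat 9^(-1) ≡ 9^{35} ≡ 33 mod 37. Verify: 9 × 33 = 297 ≡ 1 mod 37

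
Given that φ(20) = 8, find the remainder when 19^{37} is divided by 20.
By Euler: 19^{8} ≡ 1 mod 20 since gcd(19, 20) = 1. 37 = 4×8 + 5. So 19^{37} ≡ 19^{5} ≡ 19 mod 20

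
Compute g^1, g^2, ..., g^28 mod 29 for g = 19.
19^1, 19^2, ..., 19^{28} mod 29: [19, 13, 15, 24, 21, 22, 12, 25, 11, 6, 27, 20, 3, 28, 10, 16, 14, 5, 8, 7, 17, 4, 18, 23, 2, 9, 26, 1]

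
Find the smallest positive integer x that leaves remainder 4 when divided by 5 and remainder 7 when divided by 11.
M = 5 × 11 = 55. M₁ = 11, y₁ ≡ 1 (mod 5). M₂ = 5, y₂ ≡ 9 (mod 11). x = 4×11×1 + 7×5×9 ≡ 29 (mod 55)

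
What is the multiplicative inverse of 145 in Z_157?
Since 157 is prime, by Fermat 145^(-1) ≡ 145^{155} ≡ 13 mod 157. Verify: 145 × 13 = 1885 ≡ 1 mod 157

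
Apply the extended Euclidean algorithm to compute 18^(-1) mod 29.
Extended GCD: 18(-8) + 29(5) = 1. So 18^(-1) ≡ -8 ≡ 21 (mod 29). Verify: 18 × 21 = 378 ≡ 1 (mod 29)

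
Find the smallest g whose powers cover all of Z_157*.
g = 5. For each prime q|156: 5^{78}≡156, 5^{52}≡12, 5^{12}≡130, none ≡ 1, so ord_157(5) = 156 and 5 is a primitive root.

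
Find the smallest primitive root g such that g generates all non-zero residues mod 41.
g = 6. For each prime q|40: 6^{20}≡40, 6^{8}≡10, none ≡ 1, so ord_41(6) = 40 and 6 is a primitive root.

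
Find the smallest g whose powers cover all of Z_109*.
g = 6. For each prime q|108: 6^{54}≡108, 6^{36}≡63, none ≡ 1, so ord_109(6) = 108 and 6 is a primitive root.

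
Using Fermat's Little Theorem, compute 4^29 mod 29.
By Fermat: 4^{28} ≡ 1 mod 29. So 4^{29} = 4^{28} · 4^{1} ≡ 4^{1} ≡ 4 mod 29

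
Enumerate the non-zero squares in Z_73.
QRs mod 73: {1, 2, 3, 4, 6, 8, 9, 12, 16, 18, 19, 23, 24, 25, 27, 32, 35, 36, 37, 38, 41, 46, 48, 49, 50, 54, 55, 57, 61, 64, 65, 67, 69, 70, 71, 72}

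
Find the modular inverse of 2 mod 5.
Since 5 is prime, by Fermat 2^(-1) ≡ 2^{3} ≡ 3 (mod 5). Verify: 2 × 3 = 6 ≡ 1 (mod 5)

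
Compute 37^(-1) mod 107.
Since 107 is prime, by Fermat 37^(-1) ≡ 37^{105} ≡ 81 mod 107. Verify: 37 × 81 = 2997 ≡ 1 mod 107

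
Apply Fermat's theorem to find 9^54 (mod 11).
By Fermat: 9^{10} ≡ 1 (mod 11). 54 = 5×10 + 4. So 9^{54} ≡ 9^{4} ≡ 5 (mod 11)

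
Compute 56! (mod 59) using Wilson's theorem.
(58)! = (56)! × (57) × (58) ≡ -1 (mod 59). So (56)! ≡ -1 × [(58)(57)]^(-1) ≡ 29 (mod 59)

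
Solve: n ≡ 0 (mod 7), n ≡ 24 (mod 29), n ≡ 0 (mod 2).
M = 7 × 29 × 2 = 406. M₁ = 58, y₁ ≡ 4 (mod 7). M₂ = 14, y₂ ≡ 27 (mod 29). M₃ = 203, y₃ ≡ 1 (mod 2). n = 0×58×4 + 24×14×27 + 0×203×1 ≡ 140 (mod 406)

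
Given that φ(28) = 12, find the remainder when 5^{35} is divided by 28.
By Euler: 5^{12} ≡ 1 (mod 28) since gcd(5, 28) = 1. 35 = 2×12 + 11. So 5^{35} ≡ 5^{11} ≡ 17 (mod 28)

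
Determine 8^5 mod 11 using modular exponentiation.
By repeated squaring mod 11: 8^{1}≡8, 8^{2}≡9, 8^{4}≡4. Then 8^{5} = 8^{4+1} ≡ 4 × 8 ≡ 10 mod 11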